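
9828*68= 668304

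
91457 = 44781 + 46676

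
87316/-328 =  - 267 + 65/82 = -266.21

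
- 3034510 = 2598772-5633282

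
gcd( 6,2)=2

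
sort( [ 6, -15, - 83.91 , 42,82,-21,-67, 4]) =[ - 83.91,-67, - 21, - 15,4,6,42,82 ]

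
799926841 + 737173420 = 1537100261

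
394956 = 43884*9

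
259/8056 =259/8056 = 0.03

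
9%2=1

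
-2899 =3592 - 6491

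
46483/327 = 46483/327 = 142.15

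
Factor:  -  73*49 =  - 3577 = - 7^2*73^1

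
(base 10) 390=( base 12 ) 286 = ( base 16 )186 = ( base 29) dd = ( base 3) 112110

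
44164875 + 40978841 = 85143716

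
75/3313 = 75/3313 = 0.02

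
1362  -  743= 619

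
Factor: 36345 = 3^1*5^1* 2423^1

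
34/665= 34/665 = 0.05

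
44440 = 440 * 101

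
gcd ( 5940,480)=60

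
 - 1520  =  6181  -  7701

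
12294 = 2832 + 9462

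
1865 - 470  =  1395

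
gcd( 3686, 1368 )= 38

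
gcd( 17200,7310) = 430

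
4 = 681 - 677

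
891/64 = 13 + 59/64 = 13.92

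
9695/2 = 4847 +1/2 = 4847.50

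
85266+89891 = 175157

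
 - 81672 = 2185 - 83857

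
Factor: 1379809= 1379809^1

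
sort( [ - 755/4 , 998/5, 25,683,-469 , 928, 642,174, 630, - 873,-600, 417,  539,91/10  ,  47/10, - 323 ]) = [ -873, -600, - 469, -323,  -  755/4, 47/10,  91/10,25, 174, 998/5, 417, 539,630,  642,683,928]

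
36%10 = 6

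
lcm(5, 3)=15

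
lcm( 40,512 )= 2560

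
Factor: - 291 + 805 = 2^1*257^1= 514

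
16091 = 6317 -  - 9774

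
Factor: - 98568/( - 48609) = 10952/5401 = 2^3*11^( - 1 )*37^2*491^(  -  1)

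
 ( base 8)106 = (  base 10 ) 70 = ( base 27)2G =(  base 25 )2k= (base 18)3G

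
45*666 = 29970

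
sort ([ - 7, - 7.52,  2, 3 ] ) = [- 7.52, - 7, 2,  3]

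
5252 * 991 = 5204732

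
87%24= 15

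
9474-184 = 9290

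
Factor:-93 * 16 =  - 2^4*3^1*31^1 = - 1488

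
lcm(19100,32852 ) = 821300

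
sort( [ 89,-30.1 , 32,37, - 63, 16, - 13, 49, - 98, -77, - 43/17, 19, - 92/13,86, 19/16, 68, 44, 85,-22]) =[ - 98, - 77,- 63,- 30.1, - 22, -13, -92/13,-43/17,  19/16,16, 19, 32, 37,  44 , 49, 68, 85, 86, 89 ]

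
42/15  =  2 + 4/5= 2.80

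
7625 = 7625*1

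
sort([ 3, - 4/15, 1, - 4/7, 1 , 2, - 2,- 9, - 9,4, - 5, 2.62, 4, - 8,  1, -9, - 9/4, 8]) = [ - 9,-9 ,  -  9,  -  8, - 5 , - 9/4, - 2,  -  4/7,  -  4/15, 1,  1, 1 , 2, 2.62, 3,4,4, 8] 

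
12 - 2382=-2370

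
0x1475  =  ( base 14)1ca1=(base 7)21161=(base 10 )5237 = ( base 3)21011222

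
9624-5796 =3828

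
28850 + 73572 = 102422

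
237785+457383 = 695168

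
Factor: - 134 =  - 2^1*67^1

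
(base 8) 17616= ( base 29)9hg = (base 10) 8078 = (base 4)1332032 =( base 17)1ag3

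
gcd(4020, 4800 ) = 60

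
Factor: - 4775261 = -743^1*6427^1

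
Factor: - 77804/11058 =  - 2^1*3^(-1)*19^ (  -  1 )*53^1*97^(-1)*367^1 = - 38902/5529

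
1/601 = 1/601 = 0.00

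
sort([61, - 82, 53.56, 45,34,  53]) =[ - 82,34,  45, 53 , 53.56,61 ] 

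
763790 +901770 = 1665560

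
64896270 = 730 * 88899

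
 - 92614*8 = - 740912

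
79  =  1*79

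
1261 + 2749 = 4010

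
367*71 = 26057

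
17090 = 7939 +9151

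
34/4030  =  17/2015 = 0.01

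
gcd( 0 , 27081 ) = 27081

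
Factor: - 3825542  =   - 2^1*7^1 * 273253^1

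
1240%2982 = 1240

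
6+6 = 12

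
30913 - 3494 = 27419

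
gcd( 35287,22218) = 7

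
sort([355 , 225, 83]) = [83 , 225, 355 ] 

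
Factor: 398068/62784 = 913/144 = 2^ ( - 4)*3^ ( - 2)*11^1*83^1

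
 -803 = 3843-4646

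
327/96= 3 + 13/32 = 3.41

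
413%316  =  97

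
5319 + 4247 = 9566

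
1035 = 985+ 50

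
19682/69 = 19682/69 = 285.25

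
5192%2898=2294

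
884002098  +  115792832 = 999794930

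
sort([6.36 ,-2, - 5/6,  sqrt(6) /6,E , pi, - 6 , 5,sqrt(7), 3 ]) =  [ - 6, - 2 , - 5/6,sqrt (6)/6,sqrt ( 7 ),E , 3, pi,  5, 6.36]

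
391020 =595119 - 204099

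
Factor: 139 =139^1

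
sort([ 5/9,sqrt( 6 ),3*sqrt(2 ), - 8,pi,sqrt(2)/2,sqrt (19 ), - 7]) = [ -8,  -  7,5/9,sqrt(2) /2,sqrt(6 ),pi, 3 * sqrt( 2 ), sqrt( 19) ]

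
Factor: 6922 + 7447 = 14369 = 14369^1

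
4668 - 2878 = 1790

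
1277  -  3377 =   -  2100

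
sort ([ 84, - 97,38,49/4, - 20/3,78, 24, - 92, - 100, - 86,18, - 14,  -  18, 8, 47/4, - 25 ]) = [ - 100, - 97, - 92, - 86, - 25, -18, - 14, - 20/3,8, 47/4,49/4, 18,24,38,78,84 ]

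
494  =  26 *19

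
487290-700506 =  - 213216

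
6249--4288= 10537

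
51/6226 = 51/6226 =0.01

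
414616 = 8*51827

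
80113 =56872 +23241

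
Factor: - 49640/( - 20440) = 17/7 = 7^( - 1)*17^1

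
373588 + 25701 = 399289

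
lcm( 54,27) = 54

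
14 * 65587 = 918218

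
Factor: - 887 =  - 887^1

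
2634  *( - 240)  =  - 632160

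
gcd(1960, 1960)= 1960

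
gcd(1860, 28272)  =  372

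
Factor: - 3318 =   -  2^1*3^1*7^1  *79^1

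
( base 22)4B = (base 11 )90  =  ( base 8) 143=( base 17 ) 5E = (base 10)99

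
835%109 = 72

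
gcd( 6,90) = 6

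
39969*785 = 31375665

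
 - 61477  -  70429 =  - 131906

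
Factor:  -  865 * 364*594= - 187026840 =-  2^3*3^3*5^1*7^1*11^1* 13^1 * 173^1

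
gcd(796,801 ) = 1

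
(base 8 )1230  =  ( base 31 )ld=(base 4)22120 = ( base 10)664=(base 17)251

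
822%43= 5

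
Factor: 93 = 3^1 * 31^1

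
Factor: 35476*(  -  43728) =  - 1551294528=- 2^6*3^1*7^2*181^1*911^1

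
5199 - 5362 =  - 163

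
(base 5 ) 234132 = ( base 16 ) 21DB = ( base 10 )8667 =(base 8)20733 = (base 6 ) 104043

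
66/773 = 66/773 = 0.09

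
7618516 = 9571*796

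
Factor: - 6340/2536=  - 2^( - 1)*5^1 = - 5/2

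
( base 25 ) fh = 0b110001000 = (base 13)242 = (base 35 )b7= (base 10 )392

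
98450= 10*9845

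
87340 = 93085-5745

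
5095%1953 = 1189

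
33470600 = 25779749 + 7690851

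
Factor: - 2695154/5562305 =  - 2^1*  5^( - 1 )*11^2*37^1*43^1 *158923^( - 1 )=- 385022/794615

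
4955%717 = 653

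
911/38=911/38= 23.97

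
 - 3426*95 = -325470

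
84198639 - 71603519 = 12595120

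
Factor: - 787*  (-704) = 2^6*11^1*787^1 = 554048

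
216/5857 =216/5857 = 0.04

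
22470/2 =11235 = 11235.00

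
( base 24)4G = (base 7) 220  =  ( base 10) 112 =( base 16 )70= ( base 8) 160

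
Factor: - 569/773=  - 569^1*773^( - 1 )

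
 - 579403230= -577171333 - 2231897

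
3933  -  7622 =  - 3689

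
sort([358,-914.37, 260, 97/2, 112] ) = [ - 914.37, 97/2 , 112, 260,358 ] 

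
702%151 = 98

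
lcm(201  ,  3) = 201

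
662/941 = 662/941 = 0.70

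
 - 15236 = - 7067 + -8169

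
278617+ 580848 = 859465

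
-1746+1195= - 551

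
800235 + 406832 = 1207067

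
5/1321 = 5/1321=0.00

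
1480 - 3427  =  -1947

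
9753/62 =157 + 19/62= 157.31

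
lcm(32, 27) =864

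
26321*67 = 1763507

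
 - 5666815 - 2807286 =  - 8474101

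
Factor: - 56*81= - 4536 = -2^3*3^4*7^1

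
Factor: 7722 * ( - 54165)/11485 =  - 2^1*3^4*11^1*13^1*23^1*157^1*2297^( -1 ) = -  83652426/2297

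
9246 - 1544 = 7702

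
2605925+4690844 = 7296769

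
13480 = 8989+4491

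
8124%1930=404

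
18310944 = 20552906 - 2241962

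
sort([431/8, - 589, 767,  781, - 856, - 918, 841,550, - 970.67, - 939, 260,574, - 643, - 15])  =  [ - 970.67, - 939, - 918,  -  856, - 643, - 589,  -  15,431/8, 260,  550,  574,767, 781, 841] 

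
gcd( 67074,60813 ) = 3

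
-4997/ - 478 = 4997/478 = 10.45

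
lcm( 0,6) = 0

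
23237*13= 302081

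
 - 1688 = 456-2144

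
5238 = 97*54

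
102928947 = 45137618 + 57791329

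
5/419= 5/419 = 0.01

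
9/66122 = 9/66122 = 0.00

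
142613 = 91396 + 51217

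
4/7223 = 4/7223 = 0.00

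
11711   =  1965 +9746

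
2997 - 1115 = 1882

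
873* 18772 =16387956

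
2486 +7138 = 9624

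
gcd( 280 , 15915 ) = 5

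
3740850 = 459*8150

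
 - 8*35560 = - 284480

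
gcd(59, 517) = 1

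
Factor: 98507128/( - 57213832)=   -  13^( - 1 )*223^1*367^ ( - 1)*1499^( - 1) * 55217^1 =- 12313391/7151729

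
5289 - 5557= - 268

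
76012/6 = 12668 + 2/3 = 12668.67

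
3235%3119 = 116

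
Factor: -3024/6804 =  - 4/9 = - 2^2*3^( - 2) 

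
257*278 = 71446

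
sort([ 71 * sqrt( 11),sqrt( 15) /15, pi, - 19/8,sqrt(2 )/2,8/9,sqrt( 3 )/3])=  [- 19/8,sqrt(15)/15,  sqrt(3)/3,  sqrt (2)/2 , 8/9,pi,  71*sqrt (11)]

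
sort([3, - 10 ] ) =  [ - 10,3]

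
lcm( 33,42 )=462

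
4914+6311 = 11225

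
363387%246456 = 116931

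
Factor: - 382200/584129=- 600/917 = - 2^3 * 3^1* 5^2*7^(-1)* 131^ (-1 ) 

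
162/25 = 162/25  =  6.48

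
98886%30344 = 7854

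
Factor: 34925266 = 2^1*17462633^1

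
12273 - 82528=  - 70255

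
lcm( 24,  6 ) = 24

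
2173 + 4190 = 6363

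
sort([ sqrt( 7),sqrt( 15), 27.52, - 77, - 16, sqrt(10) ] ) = [-77, - 16,  sqrt( 7),sqrt( 10 ),sqrt( 15), 27.52]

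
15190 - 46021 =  - 30831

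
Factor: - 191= - 191^1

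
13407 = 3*4469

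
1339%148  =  7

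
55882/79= 55882/79 = 707.37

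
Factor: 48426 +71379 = 3^1 * 5^1*7^2*163^1 =119805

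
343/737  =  343/737=   0.47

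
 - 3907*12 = - 46884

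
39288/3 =13096= 13096.00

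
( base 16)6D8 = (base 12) 1020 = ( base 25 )2K2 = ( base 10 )1752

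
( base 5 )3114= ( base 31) d6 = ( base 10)409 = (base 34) c1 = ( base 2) 110011001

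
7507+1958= 9465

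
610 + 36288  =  36898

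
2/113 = 2/113 = 0.02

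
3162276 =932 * 3393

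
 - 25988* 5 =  - 129940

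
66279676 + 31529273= 97808949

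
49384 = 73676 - 24292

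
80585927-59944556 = 20641371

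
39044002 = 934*41803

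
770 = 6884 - 6114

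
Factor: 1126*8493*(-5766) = -55140938388 =-2^2*3^2*19^1*31^2*149^1 * 563^1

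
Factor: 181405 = 5^1*7^1*71^1*73^1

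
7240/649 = 7240/649 = 11.16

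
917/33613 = 917/33613 = 0.03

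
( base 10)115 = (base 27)47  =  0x73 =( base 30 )3P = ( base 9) 137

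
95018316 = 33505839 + 61512477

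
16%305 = 16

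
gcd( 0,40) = 40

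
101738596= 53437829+48300767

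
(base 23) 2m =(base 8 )104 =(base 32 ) 24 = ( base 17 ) 40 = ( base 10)68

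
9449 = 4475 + 4974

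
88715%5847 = 1010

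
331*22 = 7282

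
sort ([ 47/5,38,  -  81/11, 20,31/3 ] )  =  [ - 81/11, 47/5,31/3, 20,38] 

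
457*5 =2285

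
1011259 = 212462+798797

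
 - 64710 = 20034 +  - 84744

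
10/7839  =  10/7839=0.00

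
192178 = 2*96089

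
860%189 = 104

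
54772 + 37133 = 91905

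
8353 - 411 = 7942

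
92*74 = 6808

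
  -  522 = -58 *9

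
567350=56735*10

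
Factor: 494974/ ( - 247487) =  - 2^1  =  - 2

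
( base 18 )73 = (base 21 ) 63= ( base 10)129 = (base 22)5j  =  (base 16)81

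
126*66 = 8316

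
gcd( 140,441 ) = 7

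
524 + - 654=-130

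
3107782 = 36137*86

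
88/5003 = 88/5003= 0.02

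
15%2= 1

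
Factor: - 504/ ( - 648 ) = 7/9= 3^( - 2)*7^1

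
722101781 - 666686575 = 55415206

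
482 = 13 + 469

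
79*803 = 63437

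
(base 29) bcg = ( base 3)111012010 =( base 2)10010110001111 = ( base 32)9cf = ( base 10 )9615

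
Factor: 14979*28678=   2^1*3^1*13^1*1103^1*4993^1 =429567762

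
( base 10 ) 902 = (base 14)486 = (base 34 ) qi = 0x386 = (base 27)16b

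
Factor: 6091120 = 2^4 * 5^1 * 7^1*73^1*149^1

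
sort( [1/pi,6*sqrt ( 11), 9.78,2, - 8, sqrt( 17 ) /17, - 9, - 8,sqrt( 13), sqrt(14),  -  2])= [- 9, - 8, - 8, - 2, sqrt(17) /17, 1/pi, 2,  sqrt( 13 ), sqrt (14),9.78, 6 * sqrt( 11) ]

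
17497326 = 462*37873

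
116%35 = 11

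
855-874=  - 19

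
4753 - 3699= 1054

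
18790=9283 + 9507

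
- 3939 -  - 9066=5127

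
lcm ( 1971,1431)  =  104463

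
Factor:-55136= - 2^5 * 1723^1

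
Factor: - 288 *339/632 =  - 2^2*3^3*79^(- 1)*113^1 =- 12204/79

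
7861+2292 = 10153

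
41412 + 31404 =72816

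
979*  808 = 791032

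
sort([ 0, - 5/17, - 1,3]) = [-1, - 5/17 , 0,3] 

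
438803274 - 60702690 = 378100584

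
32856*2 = 65712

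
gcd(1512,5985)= 63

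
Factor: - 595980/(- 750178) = 630/793 = 2^1*3^2*5^1 * 7^1*13^ ( - 1 )*61^( - 1)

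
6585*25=164625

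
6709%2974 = 761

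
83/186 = 83/186 = 0.45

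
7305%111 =90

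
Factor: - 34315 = -5^1 * 6863^1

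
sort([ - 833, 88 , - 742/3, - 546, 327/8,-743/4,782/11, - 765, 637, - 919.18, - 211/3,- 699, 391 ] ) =[ - 919.18, - 833, - 765,-699, - 546, - 742/3,  -  743/4,  -  211/3, 327/8, 782/11,  88,391,637]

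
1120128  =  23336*48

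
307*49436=15176852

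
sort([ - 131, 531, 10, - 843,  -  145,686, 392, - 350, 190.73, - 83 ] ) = [ - 843, - 350,-145, - 131, - 83, 10 , 190.73, 392,531,686]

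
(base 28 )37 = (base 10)91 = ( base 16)5B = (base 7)160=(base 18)51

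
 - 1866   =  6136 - 8002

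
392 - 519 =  - 127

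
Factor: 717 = 3^1*239^1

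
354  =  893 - 539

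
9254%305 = 104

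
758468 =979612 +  - 221144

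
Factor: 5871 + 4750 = 13^1*19^1*43^1 = 10621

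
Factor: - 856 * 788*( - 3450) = 2^6*3^1 * 5^2* 23^1 * 107^1 * 197^1 = 2327121600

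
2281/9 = 253 + 4/9 =253.44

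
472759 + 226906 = 699665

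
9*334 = 3006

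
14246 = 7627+6619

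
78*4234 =330252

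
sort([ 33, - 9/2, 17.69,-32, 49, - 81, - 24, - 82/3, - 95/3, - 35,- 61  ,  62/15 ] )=[ - 81,  -  61, -35  ,-32, - 95/3, - 82/3,-24, - 9/2,62/15, 17.69 , 33,  49 ] 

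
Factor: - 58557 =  - 3^1*131^1*149^1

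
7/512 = 7/512 = 0.01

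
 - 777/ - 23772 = 37/1132 = 0.03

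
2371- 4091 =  - 1720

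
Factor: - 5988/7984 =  - 2^(  -  2 )*3^1 = -3/4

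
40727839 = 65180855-24453016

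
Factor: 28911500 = 2^2*5^3*53^1*1091^1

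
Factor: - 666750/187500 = -2^ ( - 1)* 5^( - 3) * 7^1*127^1 = - 889/250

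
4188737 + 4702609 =8891346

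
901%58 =31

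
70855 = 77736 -6881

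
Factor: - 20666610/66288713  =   - 2^1*3^3 * 5^1*89^( -1)*  76543^1* 744817^(-1)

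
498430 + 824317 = 1322747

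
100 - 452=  - 352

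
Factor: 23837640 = 2^3*3^1*5^1* 198647^1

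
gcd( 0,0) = 0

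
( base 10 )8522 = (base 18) 1858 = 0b10000101001010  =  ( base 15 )27D2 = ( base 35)6XH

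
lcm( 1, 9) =9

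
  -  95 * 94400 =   -  8968000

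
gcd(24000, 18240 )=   960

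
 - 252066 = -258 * 977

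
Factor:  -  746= - 2^1 * 373^1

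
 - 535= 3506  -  4041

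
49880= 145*344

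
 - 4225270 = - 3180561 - 1044709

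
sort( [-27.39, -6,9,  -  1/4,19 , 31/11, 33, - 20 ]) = [-27.39, -20,  -  6, - 1/4,31/11, 9,19,  33]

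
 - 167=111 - 278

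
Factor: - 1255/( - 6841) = 5^1*251^1 * 6841^( - 1 )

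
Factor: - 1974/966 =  - 47/23 = -23^(-1)*47^1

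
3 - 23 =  - 20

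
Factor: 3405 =3^1*5^1 * 227^1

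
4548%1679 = 1190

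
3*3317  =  9951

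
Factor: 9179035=5^1*233^1*7879^1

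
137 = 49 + 88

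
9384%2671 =1371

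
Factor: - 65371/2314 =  - 2^( - 1)*13^( - 1)* 89^( - 1)*65371^1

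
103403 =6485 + 96918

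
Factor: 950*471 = 2^1*3^1*5^2*19^1*157^1 = 447450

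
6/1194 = 1/199 =0.01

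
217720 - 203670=14050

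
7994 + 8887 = 16881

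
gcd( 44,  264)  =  44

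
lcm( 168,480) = 3360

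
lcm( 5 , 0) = 0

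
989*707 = 699223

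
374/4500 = 187/2250 = 0.08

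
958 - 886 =72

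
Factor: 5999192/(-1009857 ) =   -  2^3*3^( - 1)*79^ ( - 1 ) * 4261^( - 1 )*749899^1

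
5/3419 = 5/3419 = 0.00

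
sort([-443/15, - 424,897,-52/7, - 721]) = [-721, - 424, - 443/15, -52/7, 897 ]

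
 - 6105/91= -68 + 83/91  =  - 67.09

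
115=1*115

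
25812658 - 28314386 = -2501728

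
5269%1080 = 949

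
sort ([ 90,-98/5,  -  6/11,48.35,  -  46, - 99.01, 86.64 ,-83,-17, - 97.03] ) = [ - 99.01,- 97.03, - 83, - 46 ,-98/5, - 17, - 6/11, 48.35, 86.64, 90 ]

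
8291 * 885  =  7337535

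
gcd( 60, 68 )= 4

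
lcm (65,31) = 2015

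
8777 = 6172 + 2605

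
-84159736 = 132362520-216522256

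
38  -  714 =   -  676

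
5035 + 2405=7440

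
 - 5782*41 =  - 237062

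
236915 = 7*33845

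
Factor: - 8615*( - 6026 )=2^1 * 5^1*23^1*131^1*1723^1 = 51913990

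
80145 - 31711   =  48434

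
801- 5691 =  - 4890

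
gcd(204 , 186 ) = 6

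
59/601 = 59/601 = 0.10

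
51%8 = 3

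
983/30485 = 983/30485 = 0.03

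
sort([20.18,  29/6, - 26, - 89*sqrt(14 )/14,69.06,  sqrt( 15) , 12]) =[ - 26, -89 * sqrt( 14 )/14, sqrt( 15 ), 29/6,12,20.18, 69.06]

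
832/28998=416/14499  =  0.03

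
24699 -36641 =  - 11942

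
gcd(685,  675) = 5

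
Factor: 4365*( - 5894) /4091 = -25727310/4091 = - 2^1*3^2 * 5^1*7^1 * 97^1*421^1* 4091^(  -  1)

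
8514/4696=4257/2348= 1.81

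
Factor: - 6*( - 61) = 366 = 2^1*3^1 * 61^1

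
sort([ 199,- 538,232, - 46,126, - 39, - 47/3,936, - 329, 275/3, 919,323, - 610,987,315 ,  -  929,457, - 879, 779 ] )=[ -929,- 879, - 610, - 538, - 329,  -  46, - 39, - 47/3,275/3,126,199 , 232,315,323,457,779 , 919, 936, 987] 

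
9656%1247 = 927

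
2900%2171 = 729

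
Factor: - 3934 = -2^1*7^1*281^1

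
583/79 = 7 + 30/79 = 7.38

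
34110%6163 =3295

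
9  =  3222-3213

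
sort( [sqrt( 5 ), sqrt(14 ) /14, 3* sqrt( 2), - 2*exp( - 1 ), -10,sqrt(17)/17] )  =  [ - 10,- 2* exp(-1),sqrt (17 ) /17,sqrt (14)/14, sqrt( 5), 3*sqrt( 2)]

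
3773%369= 83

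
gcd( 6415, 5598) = 1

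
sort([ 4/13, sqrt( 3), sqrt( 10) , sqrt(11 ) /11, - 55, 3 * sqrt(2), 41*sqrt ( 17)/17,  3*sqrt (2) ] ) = [ - 55, sqrt( 11 )/11, 4/13,sqrt (3 ), sqrt( 10), 3*sqrt( 2), 3 *sqrt(2 ), 41 * sqrt(17)/17 ]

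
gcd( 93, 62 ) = 31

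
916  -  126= 790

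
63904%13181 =11180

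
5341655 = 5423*985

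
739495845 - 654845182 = 84650663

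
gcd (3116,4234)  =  2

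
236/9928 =59/2482= 0.02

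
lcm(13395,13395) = 13395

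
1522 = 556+966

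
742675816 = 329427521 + 413248295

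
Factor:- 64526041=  - 137^1*470993^1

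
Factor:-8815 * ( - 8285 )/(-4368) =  - 73032275/4368  =  -2^(-4)*3^(-1)*5^2*7^(-1 )*13^ ( - 1) * 41^1*43^1 * 1657^1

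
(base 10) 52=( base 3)1221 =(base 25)22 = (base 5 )202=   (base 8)64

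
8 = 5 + 3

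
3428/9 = 380 + 8/9 = 380.89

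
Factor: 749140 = 2^2*5^1*7^1*5351^1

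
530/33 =530/33 =16.06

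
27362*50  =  1368100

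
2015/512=3 + 479/512 = 3.94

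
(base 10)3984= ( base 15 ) 12a9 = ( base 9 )5416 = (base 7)14421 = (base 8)7620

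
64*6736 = 431104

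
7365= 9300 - 1935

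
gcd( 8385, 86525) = 5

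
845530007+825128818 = 1670658825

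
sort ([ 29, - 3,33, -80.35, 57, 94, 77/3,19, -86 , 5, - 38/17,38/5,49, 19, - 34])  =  [ - 86, - 80.35 ,-34, - 3,  -  38/17,5, 38/5,19, 19, 77/3,29,33, 49, 57,94]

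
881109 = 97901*9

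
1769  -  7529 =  - 5760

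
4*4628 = 18512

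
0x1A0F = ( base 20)GDB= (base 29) 7R1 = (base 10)6671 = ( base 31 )6t6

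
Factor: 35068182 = 2^1*3^1*5844697^1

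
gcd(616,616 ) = 616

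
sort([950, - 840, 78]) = [ - 840, 78, 950]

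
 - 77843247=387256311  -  465099558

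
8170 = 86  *95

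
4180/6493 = 4180/6493  =  0.64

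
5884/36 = 163 + 4/9 = 163.44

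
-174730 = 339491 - 514221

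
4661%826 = 531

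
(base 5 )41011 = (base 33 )2DO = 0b101001000111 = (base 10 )2631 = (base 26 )3n5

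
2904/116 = 25+1/29  =  25.03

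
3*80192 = 240576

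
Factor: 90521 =131^1*691^1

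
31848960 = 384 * 82940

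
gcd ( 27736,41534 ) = 2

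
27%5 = 2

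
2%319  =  2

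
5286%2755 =2531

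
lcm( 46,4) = 92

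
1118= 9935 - 8817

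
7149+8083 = 15232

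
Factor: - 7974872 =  -2^3*996859^1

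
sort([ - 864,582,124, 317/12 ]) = [ - 864, 317/12, 124, 582] 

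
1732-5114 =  - 3382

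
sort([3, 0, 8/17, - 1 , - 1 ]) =[ - 1, - 1, 0,8/17, 3 ]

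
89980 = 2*44990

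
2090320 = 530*3944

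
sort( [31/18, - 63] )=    [ - 63,31/18 ] 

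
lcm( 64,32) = 64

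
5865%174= 123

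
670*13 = 8710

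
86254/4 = 21563+1/2 =21563.50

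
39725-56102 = - 16377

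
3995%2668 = 1327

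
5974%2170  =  1634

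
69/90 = 23/30= 0.77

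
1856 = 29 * 64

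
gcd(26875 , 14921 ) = 43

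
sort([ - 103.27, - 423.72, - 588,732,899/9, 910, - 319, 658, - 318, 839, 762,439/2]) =[ - 588, - 423.72, -319,-318, - 103.27, 899/9,439/2,658, 732, 762, 839 , 910 ]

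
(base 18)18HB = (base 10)8741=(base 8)21045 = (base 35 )74q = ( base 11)6627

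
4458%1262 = 672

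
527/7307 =527/7307  =  0.07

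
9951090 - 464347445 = -454396355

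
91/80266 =91/80266 = 0.00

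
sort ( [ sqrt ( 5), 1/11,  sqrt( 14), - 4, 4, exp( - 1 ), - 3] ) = [ - 4, - 3,1/11,exp (  -  1),sqrt( 5),sqrt (14), 4 ] 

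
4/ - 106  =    -  1 + 51/53  =  -0.04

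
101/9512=101/9512=0.01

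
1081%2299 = 1081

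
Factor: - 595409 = -379^1*1571^1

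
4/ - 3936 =  -  1/984=-  0.00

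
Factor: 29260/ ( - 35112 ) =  - 2^( -1 )*3^(  -  1)*5^1= - 5/6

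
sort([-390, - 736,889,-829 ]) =[ - 829, - 736, - 390,889]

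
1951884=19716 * 99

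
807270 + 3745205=4552475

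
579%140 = 19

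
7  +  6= 13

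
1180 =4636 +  - 3456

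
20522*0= 0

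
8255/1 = 8255 = 8255.00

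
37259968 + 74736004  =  111995972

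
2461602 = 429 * 5738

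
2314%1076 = 162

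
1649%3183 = 1649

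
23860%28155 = 23860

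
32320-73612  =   - 41292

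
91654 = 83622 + 8032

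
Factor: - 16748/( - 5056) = 2^( - 4)*53^1=53/16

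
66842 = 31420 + 35422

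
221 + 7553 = 7774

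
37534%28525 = 9009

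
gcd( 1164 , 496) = 4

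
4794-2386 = 2408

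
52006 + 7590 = 59596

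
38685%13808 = 11069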